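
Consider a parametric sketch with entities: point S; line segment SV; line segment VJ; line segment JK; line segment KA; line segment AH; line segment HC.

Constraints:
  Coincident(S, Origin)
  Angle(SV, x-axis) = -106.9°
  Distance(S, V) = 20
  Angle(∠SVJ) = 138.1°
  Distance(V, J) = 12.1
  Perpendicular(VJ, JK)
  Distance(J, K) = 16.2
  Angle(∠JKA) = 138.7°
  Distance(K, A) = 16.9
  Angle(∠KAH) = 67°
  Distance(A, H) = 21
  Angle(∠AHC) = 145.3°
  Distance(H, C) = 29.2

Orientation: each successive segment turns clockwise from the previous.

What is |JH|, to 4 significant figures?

22.58

S is at the origin; SV runs at -106.9° with length 20.0, so V = (-5.814, -19.14). ∠SVJ = 138.1° gives VJ at -148.8° from the x-axis; with |VJ| = 12.1, J = (-16.16, -25.40). The perpendicularity gives JK at right angles to VJ, so JK runs at 121.2°; with |JK| = 16.2, K = (-24.56, -11.55). ∠JKA = 138.7° gives KA at 79.90° from the x-axis; with |KA| = 16.9, A = (-21.59, 5.091). ∠KAH = 67.0° gives AH at -33.10° from the x-axis; with |AH| = 21.0, H = (-4.000, -6.378). Then |JH| = |H − J| = 22.58.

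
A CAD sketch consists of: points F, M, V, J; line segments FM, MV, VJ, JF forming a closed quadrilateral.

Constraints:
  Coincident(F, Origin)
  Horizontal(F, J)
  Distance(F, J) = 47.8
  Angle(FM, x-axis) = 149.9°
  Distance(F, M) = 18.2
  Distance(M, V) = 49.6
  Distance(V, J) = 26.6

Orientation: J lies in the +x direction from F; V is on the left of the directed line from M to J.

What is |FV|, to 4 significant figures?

38.82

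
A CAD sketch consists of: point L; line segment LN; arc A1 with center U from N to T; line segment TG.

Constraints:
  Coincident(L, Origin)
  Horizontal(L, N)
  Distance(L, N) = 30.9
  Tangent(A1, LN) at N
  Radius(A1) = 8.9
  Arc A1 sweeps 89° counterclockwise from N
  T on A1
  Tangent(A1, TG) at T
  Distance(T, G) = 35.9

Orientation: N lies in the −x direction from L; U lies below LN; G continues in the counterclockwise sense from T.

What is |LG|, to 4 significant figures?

60.22

L is at the origin; LN is horizontal with |LN| = 30.9 and N on the −x side, so N = (-30.90, 0.000). A1 meets LN tangentially, so UN is at right angles to LN, so U = N + (0, -8.9) = (-30.90, -8.900). On A1, N sits at bearing 90° from U; an 89° counterclockwise sweep puts T at bearing 179°, so T = U + 8.9·(cos 179°, sin 179°) = (-39.80, -8.745). Tangency of A1 to TG means the radius UT is perpendicular to TG, so TG runs along (−sin 179°, cos 179°); with |TG| = 35.9, G = (-40.43, -44.64). Then |LG| = |G − L| = 60.22.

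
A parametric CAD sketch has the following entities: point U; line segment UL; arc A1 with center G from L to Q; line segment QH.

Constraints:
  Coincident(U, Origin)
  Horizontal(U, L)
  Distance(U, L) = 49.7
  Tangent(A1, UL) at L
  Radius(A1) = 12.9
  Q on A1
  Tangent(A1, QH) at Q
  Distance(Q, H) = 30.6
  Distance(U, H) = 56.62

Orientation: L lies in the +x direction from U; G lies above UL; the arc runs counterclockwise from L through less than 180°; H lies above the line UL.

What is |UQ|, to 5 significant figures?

62.675

U is at the origin; UL is horizontal with |UL| = 49.7 and L on the +x side, so L = (49.700, 0.0000). The tangent condition forces GL to be normal to UL, so G = L + (0, 12.9) = (49.700, 12.900). Since GQ ⟂ QH (tangency), |GH| = √(12.9² + 30.6²) = 33.208 regardless of where Q sits on A1. So H lies on both circle(U, 56.62) and circle(G, 33.208); the above-UL intersection is H = (36.432, 43.342). Q is the foot of the tangent from H: Q = (58.595, 22.243).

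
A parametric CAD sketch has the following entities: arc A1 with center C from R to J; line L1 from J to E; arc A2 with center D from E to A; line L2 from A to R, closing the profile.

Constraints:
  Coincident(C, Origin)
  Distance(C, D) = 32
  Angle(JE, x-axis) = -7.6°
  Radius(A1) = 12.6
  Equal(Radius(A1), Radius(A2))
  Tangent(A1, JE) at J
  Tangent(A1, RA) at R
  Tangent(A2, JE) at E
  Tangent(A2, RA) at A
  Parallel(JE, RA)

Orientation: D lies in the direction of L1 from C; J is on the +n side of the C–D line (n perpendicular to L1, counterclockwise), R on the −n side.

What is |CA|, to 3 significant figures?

34.4

The slot axis is L1's direction at -7.6°, so u = (cos -7.6°, sin -7.6°) = (0.991, -0.132) and n = (−sin -7.6°, cos -7.6°) = (0.132, 0.991). C is at the origin and D lies 32.0 along u from C, so D = 32.0·u = (31.7, -4.23). Tangency of A1 to both parallel lines with radius 12.6 puts J and R at C ± 12.6·n: J = (1.67, 12.5), R = (-1.67, -12.5). Equal radii place E and A the same way about D: E = D + 12.6·n = (33.4, 8.26), A = D − 12.6·n = (30.1, -16.7). Then |CA| = |A − C| = 34.4.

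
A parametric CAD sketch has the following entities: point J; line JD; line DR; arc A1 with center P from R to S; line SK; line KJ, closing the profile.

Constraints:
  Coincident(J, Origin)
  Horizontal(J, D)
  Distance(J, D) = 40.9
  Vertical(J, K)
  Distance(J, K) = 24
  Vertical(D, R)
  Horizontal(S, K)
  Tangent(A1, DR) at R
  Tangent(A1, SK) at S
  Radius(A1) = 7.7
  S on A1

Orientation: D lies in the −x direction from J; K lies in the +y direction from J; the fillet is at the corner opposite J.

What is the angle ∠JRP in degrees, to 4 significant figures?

21.73°

The virtual corner opposite J is at (-40.90, 24.00). Tangency of A1 to DR means the radius PR is perpendicular to DR and since A1 is tangent to SK there, PS ⟂ SK, with radius 7.7, so the center P sits 7.7 in from both sides at P = (-33.20, 16.30). That places the tangent points at R = (-40.90, 16.30) on DR and S = (-33.20, 24.00) on SK. Then cos ∠JRP = RJ·RP / (|RJ||RP|), giving 21.73°.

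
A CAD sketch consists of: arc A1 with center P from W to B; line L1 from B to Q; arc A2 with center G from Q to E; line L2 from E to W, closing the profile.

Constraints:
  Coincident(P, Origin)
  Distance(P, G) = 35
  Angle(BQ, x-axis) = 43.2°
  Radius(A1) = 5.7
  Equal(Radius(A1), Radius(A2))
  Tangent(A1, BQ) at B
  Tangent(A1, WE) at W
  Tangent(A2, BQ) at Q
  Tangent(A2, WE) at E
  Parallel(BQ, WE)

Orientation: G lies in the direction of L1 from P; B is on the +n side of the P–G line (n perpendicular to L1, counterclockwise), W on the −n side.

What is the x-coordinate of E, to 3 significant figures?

29.4

The slot axis is L1's direction at 43.2°, so u = (cos 43.2°, sin 43.2°) = (0.729, 0.685) and n = (−sin 43.2°, cos 43.2°) = (-0.685, 0.729). P is at the origin and G lies 35.0 along u from P, so G = 35.0·u = (25.5, 24.0). Tangency of A1 to both parallel lines with radius 5.7 puts B and W at P ± 5.7·n: B = (-3.90, 4.16), W = (3.90, -4.16). Equal radii place Q and E the same way about G: Q = G + 5.7·n = (21.6, 28.1), E = G − 5.7·n = (29.4, 19.8). So E.x = 29.4.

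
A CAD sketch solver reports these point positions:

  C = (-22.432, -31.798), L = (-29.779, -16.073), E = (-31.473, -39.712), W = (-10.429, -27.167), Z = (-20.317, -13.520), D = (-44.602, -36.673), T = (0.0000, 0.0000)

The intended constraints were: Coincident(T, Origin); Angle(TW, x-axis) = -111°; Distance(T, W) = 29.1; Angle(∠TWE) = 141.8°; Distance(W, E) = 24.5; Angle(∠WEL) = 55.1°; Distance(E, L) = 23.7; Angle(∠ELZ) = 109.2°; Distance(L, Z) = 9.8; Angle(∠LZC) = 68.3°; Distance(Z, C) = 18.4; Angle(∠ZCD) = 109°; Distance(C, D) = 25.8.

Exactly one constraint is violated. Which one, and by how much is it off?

Distance(C, D) = 25.8 — off by 3.10.

T = (0.00, 0.00) ✓; TW at -111.0° ✓; |TW| = 29.10 ✓; ∠TWE = 141.8° ✓; |WE| = 24.50 ✓; ∠WEL = 55.10° ✓; |EL| = 23.70 ✓; ∠ELZ = 109.2° ✓; |LZ| = 9.800 ✓; ∠LZC = 68.30° ✓; |ZC| = 18.40 ✓; ∠ZCD = 109.0° ✓; |CD| = 22.70 ✗.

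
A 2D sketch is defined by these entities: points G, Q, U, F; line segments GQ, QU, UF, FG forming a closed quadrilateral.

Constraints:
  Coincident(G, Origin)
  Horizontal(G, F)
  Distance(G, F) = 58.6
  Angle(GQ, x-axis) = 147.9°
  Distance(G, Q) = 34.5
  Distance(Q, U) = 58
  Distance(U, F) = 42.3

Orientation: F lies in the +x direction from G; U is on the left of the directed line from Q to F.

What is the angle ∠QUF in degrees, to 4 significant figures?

126.2°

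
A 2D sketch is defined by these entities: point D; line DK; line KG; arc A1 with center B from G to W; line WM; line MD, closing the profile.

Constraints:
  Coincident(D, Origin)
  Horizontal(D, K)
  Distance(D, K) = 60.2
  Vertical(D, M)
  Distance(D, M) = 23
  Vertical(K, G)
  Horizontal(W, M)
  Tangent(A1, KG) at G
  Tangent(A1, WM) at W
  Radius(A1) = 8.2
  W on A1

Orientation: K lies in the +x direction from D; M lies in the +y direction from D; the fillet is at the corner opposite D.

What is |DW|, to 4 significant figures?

56.86

D is at the origin; D and K share the same y with |DK| = 60.2 and K on the +x side, so K = (60.20, 0.000). DM is vertical with |DM| = 23.0 and M on the +y side, so M = (0.000, 23.00). The virtual corner opposite D is at (60.20, 23.00). The tangent condition forces BG to be normal to KG and A1 meets WM tangentially, so BW is at right angles to WM, with radius 8.2, so the center B sits 8.2 in from both sides at B = (52.00, 14.80). That places the tangent points at G = (60.20, 14.80) on KG and W = (52.00, 23.00) on WM. Then |DW| = |W − D| = 56.86.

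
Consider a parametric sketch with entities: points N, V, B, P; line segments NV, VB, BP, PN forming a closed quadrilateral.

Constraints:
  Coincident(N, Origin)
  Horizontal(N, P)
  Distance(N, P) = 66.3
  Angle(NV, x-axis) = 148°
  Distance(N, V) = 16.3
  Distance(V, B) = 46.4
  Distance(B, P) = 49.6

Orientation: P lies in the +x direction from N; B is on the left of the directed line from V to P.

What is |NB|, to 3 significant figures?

40.8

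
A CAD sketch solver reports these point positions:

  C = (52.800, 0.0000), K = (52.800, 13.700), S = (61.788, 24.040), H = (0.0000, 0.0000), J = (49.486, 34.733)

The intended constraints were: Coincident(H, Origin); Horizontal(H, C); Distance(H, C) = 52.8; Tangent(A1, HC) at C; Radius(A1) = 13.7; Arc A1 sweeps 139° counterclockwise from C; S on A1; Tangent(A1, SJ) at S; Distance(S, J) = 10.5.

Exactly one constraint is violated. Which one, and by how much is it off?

Distance(S, J) = 10.5 — off by 5.80.

H = (0.00, 0.00) ✓; H.y = 0.00, C.y = 0.00 ✓; |HC| = 52.80 ✓; ∠(KC, CH) = 90.00° ✓; |KC| = 13.70 ✓; bearing(K→S) − bearing(K→C) = 139.0° ✓; |KS| = 13.70 ✓; ∠(KS, SJ) = 90.00° ✓; |SJ| = 16.30 ✗.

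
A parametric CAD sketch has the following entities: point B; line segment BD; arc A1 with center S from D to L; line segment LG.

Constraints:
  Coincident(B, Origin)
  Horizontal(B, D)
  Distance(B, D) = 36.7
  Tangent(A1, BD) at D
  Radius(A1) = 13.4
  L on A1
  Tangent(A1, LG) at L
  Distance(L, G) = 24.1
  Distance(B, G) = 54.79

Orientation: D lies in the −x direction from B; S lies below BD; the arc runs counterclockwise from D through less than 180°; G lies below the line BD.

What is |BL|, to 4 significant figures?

52.33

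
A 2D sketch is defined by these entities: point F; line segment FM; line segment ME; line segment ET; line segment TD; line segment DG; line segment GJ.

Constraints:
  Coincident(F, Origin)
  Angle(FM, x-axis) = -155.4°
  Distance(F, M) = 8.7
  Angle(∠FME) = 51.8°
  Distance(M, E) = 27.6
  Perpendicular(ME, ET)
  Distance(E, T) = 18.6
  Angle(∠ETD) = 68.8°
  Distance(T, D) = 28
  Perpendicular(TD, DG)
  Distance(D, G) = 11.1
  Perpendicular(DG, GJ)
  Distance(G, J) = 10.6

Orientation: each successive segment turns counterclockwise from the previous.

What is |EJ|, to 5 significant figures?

12.365

F is at the origin; FM runs at -155.4° with length 8.7, so M = (-7.9104, -3.6216). ∠FME = 51.8° gives ME at -27.200° from the x-axis; with |ME| = 27.6, E = (16.638, -16.238). The perpendicularity gives ET at right angles to ME, so ET runs at 62.800°; with |ET| = 18.6, T = (25.140, 0.30560). ∠ETD = 68.8° gives TD at 174.00° from the x-axis; with |TD| = 28.0, D = (-2.7071, 3.2324). TD is perpendicular to DG, so DG runs at -96.000°; with |DG| = 11.1, G = (-3.8673, -7.8068). DG ⟂ GJ, so GJ runs at -6.0000°; with |GJ| = 10.6, J = (6.6746, -8.9148). Then |EJ| = |J − E| = 12.365.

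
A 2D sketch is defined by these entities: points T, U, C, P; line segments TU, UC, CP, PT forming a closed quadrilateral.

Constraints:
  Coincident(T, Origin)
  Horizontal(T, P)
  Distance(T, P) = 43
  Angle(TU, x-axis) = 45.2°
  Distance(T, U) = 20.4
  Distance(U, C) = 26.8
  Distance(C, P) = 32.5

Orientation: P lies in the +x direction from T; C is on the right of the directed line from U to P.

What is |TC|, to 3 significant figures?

17.8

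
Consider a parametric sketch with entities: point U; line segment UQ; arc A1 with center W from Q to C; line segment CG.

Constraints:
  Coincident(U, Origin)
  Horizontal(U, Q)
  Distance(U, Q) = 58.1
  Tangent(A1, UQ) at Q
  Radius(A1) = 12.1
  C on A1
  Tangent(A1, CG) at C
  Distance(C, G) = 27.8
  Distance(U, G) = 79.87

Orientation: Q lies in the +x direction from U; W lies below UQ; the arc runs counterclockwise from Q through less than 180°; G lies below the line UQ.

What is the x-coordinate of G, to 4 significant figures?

68.88

Checks: U = (0.00, 0.00) ✓; |WC| = 12.10 ✓; ∠(WC, CG) = 90.00° ✓; |CG| = 27.80 ✓; |UG| = 79.87 ✓.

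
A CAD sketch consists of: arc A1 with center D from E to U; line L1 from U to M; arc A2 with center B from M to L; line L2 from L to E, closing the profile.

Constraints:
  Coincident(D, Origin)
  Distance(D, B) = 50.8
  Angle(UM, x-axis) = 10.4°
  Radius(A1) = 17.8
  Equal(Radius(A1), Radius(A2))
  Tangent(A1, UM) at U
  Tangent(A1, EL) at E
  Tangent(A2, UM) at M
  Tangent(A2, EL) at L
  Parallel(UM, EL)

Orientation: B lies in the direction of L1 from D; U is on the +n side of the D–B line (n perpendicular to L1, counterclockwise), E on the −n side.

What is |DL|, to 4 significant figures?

53.83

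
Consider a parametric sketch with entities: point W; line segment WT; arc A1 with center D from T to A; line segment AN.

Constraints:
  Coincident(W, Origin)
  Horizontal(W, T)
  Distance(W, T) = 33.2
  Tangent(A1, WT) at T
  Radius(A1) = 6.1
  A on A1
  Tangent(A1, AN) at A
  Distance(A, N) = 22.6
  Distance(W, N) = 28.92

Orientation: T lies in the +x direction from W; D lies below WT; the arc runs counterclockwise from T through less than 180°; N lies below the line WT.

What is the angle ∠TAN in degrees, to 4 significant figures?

148.9°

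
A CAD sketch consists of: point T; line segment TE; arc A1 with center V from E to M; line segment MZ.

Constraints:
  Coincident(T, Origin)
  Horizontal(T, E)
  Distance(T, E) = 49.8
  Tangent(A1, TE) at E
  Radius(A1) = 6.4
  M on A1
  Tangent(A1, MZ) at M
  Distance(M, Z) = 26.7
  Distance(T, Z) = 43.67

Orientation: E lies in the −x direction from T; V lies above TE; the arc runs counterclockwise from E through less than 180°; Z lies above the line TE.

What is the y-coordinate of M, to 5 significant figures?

3.8393

T is at the origin; T and E share the same y with |TE| = 49.8 and E on the −x side, so E = (-49.800, 0.0000). The tangent condition forces VE to be normal to TE, so V = E + (0, 6.4) = (-49.800, 6.4000). Since VM ⟂ MZ (tangency), |VZ| = √(6.4² + 26.7²) = 27.456 regardless of where M sits on A1. So Z lies on both circle(T, 43.67) and circle(V, 27.456); the above-TE intersection is Z = (-33.252, 28.309). M is the foot of the tangent from Z: M = (-43.935, 3.8393).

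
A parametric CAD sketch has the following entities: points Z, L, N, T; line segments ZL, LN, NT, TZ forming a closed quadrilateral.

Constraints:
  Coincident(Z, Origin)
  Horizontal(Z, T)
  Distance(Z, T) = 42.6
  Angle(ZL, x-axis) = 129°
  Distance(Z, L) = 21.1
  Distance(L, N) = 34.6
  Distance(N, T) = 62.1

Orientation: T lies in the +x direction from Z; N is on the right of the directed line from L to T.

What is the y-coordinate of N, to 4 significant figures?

-18.02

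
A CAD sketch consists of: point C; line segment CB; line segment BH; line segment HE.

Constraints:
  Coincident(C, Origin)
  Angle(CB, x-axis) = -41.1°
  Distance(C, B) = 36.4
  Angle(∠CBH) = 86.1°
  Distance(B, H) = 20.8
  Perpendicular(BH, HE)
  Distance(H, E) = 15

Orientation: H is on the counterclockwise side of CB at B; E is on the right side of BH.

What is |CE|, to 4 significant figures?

54.49

C is at the origin; CB runs at -41.1° with length 36.4, so B = 36.4·(cos -41.1°, sin -41.1°) = (27.43, -23.93). ∠CBH = 86.1°, so BH runs at -41.1° + (180° − 86.1°) = 52.80° from the x-axis; with |BH| = 20.8, H = B + 20.8·(cos 52.80°, sin 52.80°) = (40.01, -7.361). The perpendicularity gives HE at right angles to BH; with |HE| = 15.0 on the right of BH, E = H + 15.0·(0.7965, -0.6046) = (51.95, -16.43). Then |CE| = |E − C| = 54.49.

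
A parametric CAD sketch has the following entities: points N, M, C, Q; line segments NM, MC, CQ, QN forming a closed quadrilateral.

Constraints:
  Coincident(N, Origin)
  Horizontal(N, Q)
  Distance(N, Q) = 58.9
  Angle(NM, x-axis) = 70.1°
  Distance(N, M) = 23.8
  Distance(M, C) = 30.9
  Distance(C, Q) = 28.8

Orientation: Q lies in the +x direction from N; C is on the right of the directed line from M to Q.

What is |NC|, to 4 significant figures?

30.12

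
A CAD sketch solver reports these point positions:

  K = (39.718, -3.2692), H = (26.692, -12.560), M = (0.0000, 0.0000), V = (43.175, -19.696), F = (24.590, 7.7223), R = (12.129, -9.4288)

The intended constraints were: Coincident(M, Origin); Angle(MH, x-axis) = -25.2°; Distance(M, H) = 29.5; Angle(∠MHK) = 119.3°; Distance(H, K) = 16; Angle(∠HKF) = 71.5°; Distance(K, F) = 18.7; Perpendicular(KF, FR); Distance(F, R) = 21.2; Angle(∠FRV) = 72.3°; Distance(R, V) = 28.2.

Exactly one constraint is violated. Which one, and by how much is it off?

Distance(R, V) = 28.2 — off by 4.50.

M = (0.00, 0.00) ✓; MH at -25.20° ✓; |MH| = 29.50 ✓; ∠MHK = 119.3° ✓; |HK| = 16.00 ✓; ∠HKF = 71.50° ✓; |KF| = 18.70 ✓; ∠(KF, FR) = 90.00° ✓; |FR| = 21.20 ✓; ∠FRV = 72.30° ✓; |RV| = 32.70 ✗.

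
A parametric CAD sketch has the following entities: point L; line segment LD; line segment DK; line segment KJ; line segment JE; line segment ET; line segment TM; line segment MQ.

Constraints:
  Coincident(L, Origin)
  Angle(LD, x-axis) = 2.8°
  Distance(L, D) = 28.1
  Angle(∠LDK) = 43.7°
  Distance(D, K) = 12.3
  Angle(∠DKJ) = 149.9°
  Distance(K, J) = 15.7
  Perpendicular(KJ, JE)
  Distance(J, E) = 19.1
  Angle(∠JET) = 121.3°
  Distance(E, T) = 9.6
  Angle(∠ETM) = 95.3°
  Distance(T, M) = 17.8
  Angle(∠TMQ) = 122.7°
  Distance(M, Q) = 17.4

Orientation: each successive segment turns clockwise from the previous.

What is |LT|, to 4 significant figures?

14.56

L is at the origin; LD runs at 2.8° with length 28.1, so D = (28.07, 1.373). ∠LDK = 43.7° gives DK at -133.5° from the x-axis; with |DK| = 12.3, K = (19.60, -7.549). ∠DKJ = 149.9° gives KJ at -163.6° from the x-axis; with |KJ| = 15.7, J = (4.538, -11.98). KJ is perpendicular to JE, so JE runs at 106.4°; with |JE| = 19.1, E = (-0.8543, 6.341). ∠JET = 121.3° gives ET at 47.70° from the x-axis; with |ET| = 9.6, T = (5.607, 13.44). Then |LT| = |T − L| = 14.56.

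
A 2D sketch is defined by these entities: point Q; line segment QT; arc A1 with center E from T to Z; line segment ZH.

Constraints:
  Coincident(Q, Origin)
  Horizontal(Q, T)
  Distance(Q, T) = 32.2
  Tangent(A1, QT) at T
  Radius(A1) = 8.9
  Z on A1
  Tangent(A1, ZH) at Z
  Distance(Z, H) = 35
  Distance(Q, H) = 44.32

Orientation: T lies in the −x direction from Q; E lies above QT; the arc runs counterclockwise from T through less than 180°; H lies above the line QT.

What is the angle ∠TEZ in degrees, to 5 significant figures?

77.923°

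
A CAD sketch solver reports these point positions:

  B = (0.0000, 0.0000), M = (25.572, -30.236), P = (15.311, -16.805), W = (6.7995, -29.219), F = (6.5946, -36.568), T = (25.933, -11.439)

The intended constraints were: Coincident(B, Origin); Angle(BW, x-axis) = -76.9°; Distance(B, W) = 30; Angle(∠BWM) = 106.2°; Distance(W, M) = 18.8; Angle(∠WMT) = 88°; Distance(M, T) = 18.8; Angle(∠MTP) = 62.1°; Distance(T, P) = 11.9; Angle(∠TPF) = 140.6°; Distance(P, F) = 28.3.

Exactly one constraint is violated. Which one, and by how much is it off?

Distance(P, F) = 28.3 — off by 6.70.

B = (0.00, 0.00) ✓; BW at -76.90° ✓; |BW| = 30.00 ✓; ∠BWM = 106.2° ✓; |WM| = 18.80 ✓; ∠WMT = 88.00° ✓; |MT| = 18.80 ✓; ∠MTP = 62.10° ✓; |TP| = 11.90 ✓; ∠TPF = 140.6° ✓; |PF| = 21.60 ✗.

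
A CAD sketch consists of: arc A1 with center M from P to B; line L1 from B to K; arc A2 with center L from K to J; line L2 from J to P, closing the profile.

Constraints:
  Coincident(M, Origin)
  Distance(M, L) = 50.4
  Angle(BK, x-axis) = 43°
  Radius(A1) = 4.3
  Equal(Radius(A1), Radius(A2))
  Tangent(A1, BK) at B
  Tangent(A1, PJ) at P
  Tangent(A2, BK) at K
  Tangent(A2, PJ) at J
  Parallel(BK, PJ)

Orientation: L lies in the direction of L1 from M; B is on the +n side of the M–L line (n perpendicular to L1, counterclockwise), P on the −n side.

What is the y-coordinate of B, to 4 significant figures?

3.145

The slot axis is L1's direction at 43.0°, so u = (cos 43.0°, sin 43.0°) = (0.7314, 0.6820) and n = (−sin 43.0°, cos 43.0°) = (-0.6820, 0.7314). M is at the origin and L lies 50.4 along u from M, so L = 50.4·u = (36.86, 34.37). Tangency of A1 to both parallel lines with radius 4.3 puts B and P at M ± 4.3·n: B = (-2.933, 3.145), P = (2.933, -3.145). So B.y = 3.145.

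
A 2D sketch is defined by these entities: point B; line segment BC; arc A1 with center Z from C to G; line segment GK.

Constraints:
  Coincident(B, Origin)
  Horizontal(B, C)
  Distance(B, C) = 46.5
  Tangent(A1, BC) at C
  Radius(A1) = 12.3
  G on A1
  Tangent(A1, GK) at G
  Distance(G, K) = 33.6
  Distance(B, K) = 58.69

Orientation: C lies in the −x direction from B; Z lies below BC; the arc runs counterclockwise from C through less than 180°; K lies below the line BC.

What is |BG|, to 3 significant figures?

59.6

Checks: |ZG| = 12.30 ✓; ∠(ZG, GK) = 90.00° ✓; |GK| = 33.60 ✓; |BK| = 58.69 ✓.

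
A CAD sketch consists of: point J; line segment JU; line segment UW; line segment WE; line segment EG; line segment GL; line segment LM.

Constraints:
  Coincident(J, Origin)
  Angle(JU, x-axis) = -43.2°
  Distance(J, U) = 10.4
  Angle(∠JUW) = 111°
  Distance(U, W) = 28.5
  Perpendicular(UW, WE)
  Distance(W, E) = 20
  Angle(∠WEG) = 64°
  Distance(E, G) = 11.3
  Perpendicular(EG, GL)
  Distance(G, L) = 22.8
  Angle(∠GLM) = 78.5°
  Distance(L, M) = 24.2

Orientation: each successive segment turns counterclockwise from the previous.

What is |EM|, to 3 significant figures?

21.8

The perpendicularity gives GL at right angles to EG, so GL runs at -38.2°; with |GL| = 22.8, L = (35.5, 0.311). ∠GLM = 78.5° gives LM at 63.3° from the x-axis; with |LM| = 24.2, M = (46.3, 21.9). Then |EM| = |M − E| = 21.8.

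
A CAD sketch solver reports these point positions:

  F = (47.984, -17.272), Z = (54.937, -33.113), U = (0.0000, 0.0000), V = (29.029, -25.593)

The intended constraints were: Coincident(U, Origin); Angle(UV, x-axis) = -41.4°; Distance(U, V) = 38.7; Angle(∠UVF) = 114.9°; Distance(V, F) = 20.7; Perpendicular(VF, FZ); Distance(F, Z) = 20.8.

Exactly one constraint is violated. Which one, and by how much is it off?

Distance(F, Z) = 20.8 — off by 3.50.

U = (0.00, 0.00) ✓; UV at -41.40° ✓; |UV| = 38.70 ✓; ∠UVF = 114.9° ✓; |VF| = 20.70 ✓; ∠(VF, FZ) = 90.00° ✓; |FZ| = 17.30 ✗.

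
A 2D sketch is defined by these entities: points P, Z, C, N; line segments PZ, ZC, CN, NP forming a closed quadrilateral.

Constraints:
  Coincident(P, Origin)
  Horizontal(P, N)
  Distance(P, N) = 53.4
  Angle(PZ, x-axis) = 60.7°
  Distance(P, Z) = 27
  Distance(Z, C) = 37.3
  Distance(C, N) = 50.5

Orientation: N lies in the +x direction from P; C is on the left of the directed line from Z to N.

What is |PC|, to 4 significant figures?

63.53

Checks: P = (0.00, 0.00) ✓; |ZC| = 37.30 ✓; |CN| = 50.50 ✓.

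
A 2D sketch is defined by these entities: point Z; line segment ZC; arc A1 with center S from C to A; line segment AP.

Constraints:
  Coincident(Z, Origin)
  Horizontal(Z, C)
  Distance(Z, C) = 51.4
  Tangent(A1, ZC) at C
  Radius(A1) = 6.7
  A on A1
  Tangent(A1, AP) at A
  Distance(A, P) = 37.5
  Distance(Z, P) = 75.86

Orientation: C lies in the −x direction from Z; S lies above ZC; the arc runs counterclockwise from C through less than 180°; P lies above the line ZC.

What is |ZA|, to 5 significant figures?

46.453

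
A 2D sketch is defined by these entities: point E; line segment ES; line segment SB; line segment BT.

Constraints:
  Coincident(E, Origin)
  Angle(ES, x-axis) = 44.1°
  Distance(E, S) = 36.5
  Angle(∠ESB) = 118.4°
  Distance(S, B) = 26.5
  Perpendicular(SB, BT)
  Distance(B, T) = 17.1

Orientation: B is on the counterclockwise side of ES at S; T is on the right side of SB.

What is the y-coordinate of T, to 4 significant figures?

55.54

∠ESB = 118.4°, so SB runs at 44.1° + (180° − 118.4°) = 105.7° from the x-axis; with |SB| = 26.5, B = S + 26.5·(cos 105.7°, sin 105.7°) = (19.04, 50.91). SB is perpendicular to BT; with |BT| = 17.1 on the right of SB, T = B + 17.1·(0.9627, 0.2706) = (35.50, 55.54). So T.y = 55.54.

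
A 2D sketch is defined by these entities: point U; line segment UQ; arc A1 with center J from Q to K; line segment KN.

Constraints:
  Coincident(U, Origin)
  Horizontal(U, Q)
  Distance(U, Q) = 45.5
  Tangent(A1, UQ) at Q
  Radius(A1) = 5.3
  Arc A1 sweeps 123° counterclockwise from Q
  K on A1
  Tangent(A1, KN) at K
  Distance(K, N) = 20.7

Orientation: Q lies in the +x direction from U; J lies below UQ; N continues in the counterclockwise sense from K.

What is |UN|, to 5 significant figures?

58.232

U is at the origin; UQ is horizontal with |UQ| = 45.5 and Q on the +x side, so Q = (45.500, 0.0000). The tangent condition forces JQ to be normal to UQ, so J = Q + (0, -5.3) = (45.500, -5.3000). On A1, Q sits at bearing 90° from J; a 123° counterclockwise sweep puts K at bearing 213°, so K = J + 5.3·(cos 213°, sin 213°) = (41.055, -8.1866). A1 meets KN tangentially, so JK is at right angles to KN, so KN runs along (−sin 213°, cos 213°); with |KN| = 20.7, N = (52.329, -25.547). Then |UN| = |N − U| = 58.232.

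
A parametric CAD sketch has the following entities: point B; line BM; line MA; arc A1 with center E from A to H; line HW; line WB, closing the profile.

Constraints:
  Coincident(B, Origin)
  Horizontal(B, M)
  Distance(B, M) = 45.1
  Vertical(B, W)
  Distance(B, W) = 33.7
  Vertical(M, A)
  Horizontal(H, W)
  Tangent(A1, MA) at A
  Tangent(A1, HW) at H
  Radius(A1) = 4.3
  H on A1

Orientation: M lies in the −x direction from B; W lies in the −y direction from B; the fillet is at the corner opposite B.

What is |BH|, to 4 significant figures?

52.92

B is at the origin; BM is horizontal with |BM| = 45.1 and M on the −x side, so M = (-45.10, 0.000). B and W share the same x with |BW| = 33.7 and W on the −y side, so W = (0.000, -33.70). The virtual corner opposite B is at (-45.10, -33.70). The tangent condition forces EA to be normal to MA and A1 meets HW tangentially, so EH is at right angles to HW, with radius 4.3, so the center E sits 4.3 in from both sides at E = (-40.80, -29.40). That places the tangent points at A = (-45.10, -29.40) on MA and H = (-40.80, -33.70) on HW. Then |BH| = |H − B| = 52.92.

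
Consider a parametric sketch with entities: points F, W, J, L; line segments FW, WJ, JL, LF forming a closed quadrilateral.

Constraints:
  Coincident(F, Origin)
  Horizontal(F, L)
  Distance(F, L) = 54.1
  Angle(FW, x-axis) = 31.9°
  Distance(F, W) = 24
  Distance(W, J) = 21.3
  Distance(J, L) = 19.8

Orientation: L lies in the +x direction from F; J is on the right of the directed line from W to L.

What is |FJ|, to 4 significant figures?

34.71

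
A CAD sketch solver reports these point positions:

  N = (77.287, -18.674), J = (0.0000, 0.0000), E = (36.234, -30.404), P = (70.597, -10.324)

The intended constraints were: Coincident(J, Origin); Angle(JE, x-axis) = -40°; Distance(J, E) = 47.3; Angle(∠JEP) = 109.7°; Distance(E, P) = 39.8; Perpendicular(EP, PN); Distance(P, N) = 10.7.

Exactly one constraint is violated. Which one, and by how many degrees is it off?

Perpendicular(EP, PN) — off by 8.40°.

J = (0.00, 0.00) ✓; JE at -40.00° ✓; |JE| = 47.30 ✓; ∠JEP = 109.7° ✓; |EP| = 39.80 ✓; ∠(EP, PN) = 81.60° ✗; |PN| = 10.70 ✓.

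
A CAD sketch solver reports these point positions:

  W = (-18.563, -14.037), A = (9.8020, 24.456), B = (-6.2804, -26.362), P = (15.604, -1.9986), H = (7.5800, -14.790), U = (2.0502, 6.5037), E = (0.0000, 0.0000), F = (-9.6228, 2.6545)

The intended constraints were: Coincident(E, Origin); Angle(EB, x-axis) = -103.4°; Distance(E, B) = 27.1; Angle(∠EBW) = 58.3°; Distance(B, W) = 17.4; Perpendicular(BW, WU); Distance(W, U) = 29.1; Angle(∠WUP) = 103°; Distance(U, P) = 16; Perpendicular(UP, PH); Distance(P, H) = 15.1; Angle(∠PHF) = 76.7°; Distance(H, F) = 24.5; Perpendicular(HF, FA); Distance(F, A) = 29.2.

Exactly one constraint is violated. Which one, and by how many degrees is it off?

Perpendicular(HF, FA) — off by 3.70°.

E = (0.00, 0.00) ✓; EB at -103.4° ✓; |EB| = 27.10 ✓; ∠EBW = 58.30° ✓; |BW| = 17.40 ✓; ∠(BW, WU) = 90.00° ✓; |WU| = 29.10 ✓; ∠WUP = 103.0° ✓; |UP| = 16.00 ✓; ∠(UP, PH) = 90.00° ✓; |PH| = 15.10 ✓; ∠PHF = 76.70° ✓; |HF| = 24.50 ✓; ∠(HF, FA) = 86.30° ✗; |FA| = 29.20 ✓.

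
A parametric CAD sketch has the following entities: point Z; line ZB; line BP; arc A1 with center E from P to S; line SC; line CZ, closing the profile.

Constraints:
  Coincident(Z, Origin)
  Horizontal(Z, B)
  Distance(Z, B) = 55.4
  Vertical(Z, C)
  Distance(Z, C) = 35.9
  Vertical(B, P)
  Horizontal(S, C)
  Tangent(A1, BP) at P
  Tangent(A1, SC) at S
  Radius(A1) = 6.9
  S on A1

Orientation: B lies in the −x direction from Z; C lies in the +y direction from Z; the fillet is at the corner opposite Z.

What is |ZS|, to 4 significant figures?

60.34

Z is at the origin; ZB is horizontal with |ZB| = 55.4 and B on the −x side, so B = (-55.40, 0.000). ZC is vertical with |ZC| = 35.9 and C on the +y side, so C = (0.000, 35.90). The virtual corner opposite Z is at (-55.40, 35.90). A1 meets BP tangentially, so EP is at right angles to BP and the tangent condition forces ES to be normal to SC, with radius 6.9, so the center E sits 6.9 in from both sides at E = (-48.50, 29.00). That places the tangent points at P = (-55.40, 29.00) on BP and S = (-48.50, 35.90) on SC. Then |ZS| = |S − Z| = 60.34.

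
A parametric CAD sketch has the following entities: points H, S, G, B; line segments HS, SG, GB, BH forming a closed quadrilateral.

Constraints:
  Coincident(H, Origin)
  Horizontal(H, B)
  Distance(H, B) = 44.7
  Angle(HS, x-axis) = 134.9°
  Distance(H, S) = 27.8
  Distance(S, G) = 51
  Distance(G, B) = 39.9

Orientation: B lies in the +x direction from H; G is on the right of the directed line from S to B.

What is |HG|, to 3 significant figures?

23.8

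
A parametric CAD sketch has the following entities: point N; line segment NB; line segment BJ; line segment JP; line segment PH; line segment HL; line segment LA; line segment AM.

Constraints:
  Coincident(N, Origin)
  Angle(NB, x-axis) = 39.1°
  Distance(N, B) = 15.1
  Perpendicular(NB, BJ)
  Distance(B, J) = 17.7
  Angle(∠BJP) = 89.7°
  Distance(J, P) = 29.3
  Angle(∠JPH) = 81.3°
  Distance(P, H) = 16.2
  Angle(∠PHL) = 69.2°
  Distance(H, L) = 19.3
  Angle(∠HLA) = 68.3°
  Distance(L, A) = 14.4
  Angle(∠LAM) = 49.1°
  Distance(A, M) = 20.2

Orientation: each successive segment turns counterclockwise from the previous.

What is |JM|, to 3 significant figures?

27.1

N is at the origin; NB runs at 39.1° with length 15.1, so B = (11.7, 9.52). NB is perpendicular to BJ, so BJ runs at 129°; with |BJ| = 17.7, J = (0.555, 23.3). ∠BJP = 89.7° gives JP at -141° from the x-axis; with |JP| = 29.3, P = (-22.1, 4.66). ∠JPH = 81.3° gives PH at -41.9° from the x-axis; with |PH| = 16.2, H = (-10.0, -6.16). ∠PHL = 69.2° gives HL at 68.9° from the x-axis; with |HL| = 19.3, L = (-3.08, 11.8). ∠HLA = 68.3° gives LA at -179° from the x-axis; with |LA| = 14.4, A = (-17.5, 11.7). ∠LAM = 49.1° gives AM at -48.5° from the x-axis; with |AM| = 20.2, M = (-4.09, -3.43). Then |JM| = |M − J| = 27.1.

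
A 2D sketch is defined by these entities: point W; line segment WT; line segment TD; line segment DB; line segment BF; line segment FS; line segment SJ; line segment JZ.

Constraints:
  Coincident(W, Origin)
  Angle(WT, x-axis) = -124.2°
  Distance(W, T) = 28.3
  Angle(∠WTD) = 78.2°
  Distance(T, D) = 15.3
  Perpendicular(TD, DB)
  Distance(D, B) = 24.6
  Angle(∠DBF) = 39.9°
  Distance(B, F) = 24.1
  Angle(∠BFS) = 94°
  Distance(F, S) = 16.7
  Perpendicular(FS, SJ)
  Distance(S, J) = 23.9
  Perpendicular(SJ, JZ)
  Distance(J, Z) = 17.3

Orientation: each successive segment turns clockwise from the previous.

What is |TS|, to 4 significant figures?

13.07

W is at the origin; WT runs at -124.2° with length 28.3, so T = (-15.91, -23.41). ∠WTD = 78.2° gives TD at 134.0° from the x-axis; with |TD| = 15.3, D = (-26.54, -12.40). TD is perpendicular to DB, so DB runs at 44.00°; with |DB| = 24.6, B = (-8.839, 4.688). ∠DBF = 39.9° gives BF at -96.10° from the x-axis; with |BF| = 24.1, F = (-11.40, -19.28). ∠BFS = 94.0° gives FS at 177.9° from the x-axis; with |FS| = 16.7, S = (-28.09, -18.66). Then |TS| = |S − T| = 13.07.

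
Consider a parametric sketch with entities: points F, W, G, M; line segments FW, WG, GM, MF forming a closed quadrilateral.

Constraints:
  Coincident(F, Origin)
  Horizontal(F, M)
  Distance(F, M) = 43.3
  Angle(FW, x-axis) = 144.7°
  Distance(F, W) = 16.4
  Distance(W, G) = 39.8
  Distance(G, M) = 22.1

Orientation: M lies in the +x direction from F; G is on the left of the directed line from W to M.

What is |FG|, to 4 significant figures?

29.65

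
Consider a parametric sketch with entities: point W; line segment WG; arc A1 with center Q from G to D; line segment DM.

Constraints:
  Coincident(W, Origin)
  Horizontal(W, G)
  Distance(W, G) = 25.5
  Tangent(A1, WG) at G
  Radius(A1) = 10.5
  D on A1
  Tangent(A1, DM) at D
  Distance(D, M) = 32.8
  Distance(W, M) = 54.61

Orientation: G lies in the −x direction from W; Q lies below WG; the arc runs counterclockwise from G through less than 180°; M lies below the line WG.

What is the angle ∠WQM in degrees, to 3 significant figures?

123°

Checks: |WG| = 25.50 ✓; |QD| = 10.50 ✓; ∠(QD, DM) = 90.00° ✓; |DM| = 32.80 ✓; |WM| = 54.61 ✓.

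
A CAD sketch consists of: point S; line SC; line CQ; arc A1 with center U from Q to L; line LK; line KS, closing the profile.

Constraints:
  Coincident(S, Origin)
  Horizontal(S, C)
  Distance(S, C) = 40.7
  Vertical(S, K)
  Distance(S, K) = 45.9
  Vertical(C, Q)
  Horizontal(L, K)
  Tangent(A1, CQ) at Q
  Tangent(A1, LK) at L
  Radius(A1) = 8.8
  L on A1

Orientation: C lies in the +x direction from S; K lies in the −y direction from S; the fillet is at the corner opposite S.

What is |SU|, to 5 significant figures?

48.929

S is at the origin; S and C share the same y with |SC| = 40.7 and C on the +x side, so C = (40.700, 0.0000). S and K share the same x with |SK| = 45.9 and K on the −y side, so K = (0.0000, -45.900). The virtual corner opposite S is at (40.700, -45.900). Tangency of A1 to CQ means the radius UQ is perpendicular to CQ and since A1 is tangent to LK there, UL ⟂ LK, with radius 8.8, so the center U sits 8.8 in from both sides at U = (31.900, -37.100). Then |SU| = |U − S| = 48.929.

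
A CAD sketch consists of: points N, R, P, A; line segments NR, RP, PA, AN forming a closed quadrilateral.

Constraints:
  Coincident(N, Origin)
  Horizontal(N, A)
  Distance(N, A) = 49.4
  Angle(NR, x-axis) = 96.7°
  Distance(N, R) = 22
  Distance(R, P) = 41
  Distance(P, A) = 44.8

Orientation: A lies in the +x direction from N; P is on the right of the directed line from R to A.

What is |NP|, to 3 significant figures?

19.5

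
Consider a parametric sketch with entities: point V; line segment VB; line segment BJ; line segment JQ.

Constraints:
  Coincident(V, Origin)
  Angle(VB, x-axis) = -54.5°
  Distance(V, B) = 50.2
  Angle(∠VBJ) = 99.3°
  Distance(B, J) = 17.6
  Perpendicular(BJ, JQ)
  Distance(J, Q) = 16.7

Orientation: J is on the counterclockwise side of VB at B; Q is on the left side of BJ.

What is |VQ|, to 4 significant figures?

41.71

V is at the origin; VB runs at -54.5° with length 50.2, so B = 50.2·(cos -54.5°, sin -54.5°) = (29.15, -40.87). ∠VBJ = 99.3°, so BJ runs at -54.5° + (180° − 99.3°) = 26.20° from the x-axis; with |BJ| = 17.6, J = B + 17.6·(cos 26.20°, sin 26.20°) = (44.94, -33.10). BJ is perpendicular to JQ; with |JQ| = 16.7 on the left of BJ, Q = J + 16.7·(-0.4415, 0.8973) = (37.57, -18.11). Then |VQ| = |Q − V| = 41.71.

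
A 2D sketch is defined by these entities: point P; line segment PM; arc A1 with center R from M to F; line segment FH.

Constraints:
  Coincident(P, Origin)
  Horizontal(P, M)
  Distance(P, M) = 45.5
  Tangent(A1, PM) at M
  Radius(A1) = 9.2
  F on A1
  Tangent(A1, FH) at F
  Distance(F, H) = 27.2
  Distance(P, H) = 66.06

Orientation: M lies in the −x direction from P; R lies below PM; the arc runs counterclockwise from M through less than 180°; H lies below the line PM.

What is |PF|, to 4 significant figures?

55.44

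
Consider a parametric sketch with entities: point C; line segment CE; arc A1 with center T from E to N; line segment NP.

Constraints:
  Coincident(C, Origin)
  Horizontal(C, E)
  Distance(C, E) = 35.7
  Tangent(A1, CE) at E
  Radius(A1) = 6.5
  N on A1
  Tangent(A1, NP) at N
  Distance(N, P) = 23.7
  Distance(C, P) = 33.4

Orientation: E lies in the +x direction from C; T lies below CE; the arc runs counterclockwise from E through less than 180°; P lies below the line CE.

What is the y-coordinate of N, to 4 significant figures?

-4.084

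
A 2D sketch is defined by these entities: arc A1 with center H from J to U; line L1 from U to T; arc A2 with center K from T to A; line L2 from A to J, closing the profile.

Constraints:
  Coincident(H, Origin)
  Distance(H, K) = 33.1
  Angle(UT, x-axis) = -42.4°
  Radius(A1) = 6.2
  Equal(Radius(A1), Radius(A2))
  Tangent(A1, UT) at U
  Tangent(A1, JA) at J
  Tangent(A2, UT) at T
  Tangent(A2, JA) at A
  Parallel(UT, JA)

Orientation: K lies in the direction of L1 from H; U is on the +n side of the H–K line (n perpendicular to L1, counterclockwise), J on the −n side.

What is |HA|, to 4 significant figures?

33.68

The slot axis is L1's direction at -42.4°, so u = (cos -42.4°, sin -42.4°) = (0.7385, -0.6743) and n = (−sin -42.4°, cos -42.4°) = (0.6743, 0.7385). H is at the origin and K lies 33.1 along u from H, so K = 33.1·u = (24.44, -22.32). Tangency of A1 to both parallel lines with radius 6.2 puts U and J at H ± 6.2·n: U = (4.181, 4.578), J = (-4.181, -4.578). Equal radii place T and A the same way about K: T = K + 6.2·n = (28.62, -17.74), A = K − 6.2·n = (20.26, -26.90). Then |HA| = |A − H| = 33.68.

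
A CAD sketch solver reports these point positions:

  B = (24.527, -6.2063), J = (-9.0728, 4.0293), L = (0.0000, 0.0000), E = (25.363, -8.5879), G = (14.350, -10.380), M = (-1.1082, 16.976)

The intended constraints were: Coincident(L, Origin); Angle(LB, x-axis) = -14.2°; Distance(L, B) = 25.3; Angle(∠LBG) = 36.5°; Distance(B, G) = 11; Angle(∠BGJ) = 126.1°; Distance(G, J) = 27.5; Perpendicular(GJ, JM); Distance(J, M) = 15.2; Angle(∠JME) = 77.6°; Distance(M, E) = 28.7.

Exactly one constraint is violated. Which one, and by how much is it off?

Distance(M, E) = 28.7 — off by 8.10.

L = (0.00, 0.00) ✓; LB at -14.20° ✓; |LB| = 25.30 ✓; ∠LBG = 36.50° ✓; |BG| = 11.00 ✓; ∠BGJ = 126.1° ✓; |GJ| = 27.50 ✓; ∠(GJ, JM) = 90.00° ✓; |JM| = 15.20 ✓; ∠JME = 77.60° ✓; |ME| = 36.80 ✗.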